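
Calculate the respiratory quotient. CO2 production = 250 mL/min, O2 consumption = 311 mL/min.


RQ = VCO2 / VO2
RQ = 250 / 311
RQ = 0.8039


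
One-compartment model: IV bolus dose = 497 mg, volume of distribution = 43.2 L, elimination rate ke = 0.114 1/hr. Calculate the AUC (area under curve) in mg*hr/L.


C0 = Dose/Vd = 497/43.2 = 11.5046 mg/L
AUC = C0/ke = 11.5046/0.114
AUC = 100.9 mg*hr/L


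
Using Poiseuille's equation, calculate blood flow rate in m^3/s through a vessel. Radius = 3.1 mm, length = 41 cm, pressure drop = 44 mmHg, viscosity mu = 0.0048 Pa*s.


Q = pi*r^4*dP / (8*mu*L)
r = 0.0031 m, L = 0.41 m
dP = 44 mmHg = 5866.168 Pa
Q = 1.0810e-04 m^3/s


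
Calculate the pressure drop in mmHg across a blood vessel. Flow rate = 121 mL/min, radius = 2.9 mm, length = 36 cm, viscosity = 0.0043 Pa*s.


dP = 8*mu*L*Q / (pi*r^4)
Q = 121 mL/min = 2.01667e-06 m^3/s
dP = 112.397 Pa = 112.397 / 133.322 mmHg = 0.843 mmHg


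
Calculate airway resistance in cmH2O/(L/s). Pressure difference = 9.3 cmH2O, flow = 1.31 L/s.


R = dP / flow
R = 9.3 / 1.31
R = 7.099 cmH2O/(L/s)


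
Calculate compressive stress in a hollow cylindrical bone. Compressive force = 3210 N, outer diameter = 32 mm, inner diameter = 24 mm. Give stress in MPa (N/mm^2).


A = pi*(r_o^2 - r_i^2)
r_o = 16 mm, r_i = 12 mm
A = 351.858 mm^2
sigma = F/A = 3210 / 351.858
sigma = 9.123 MPa


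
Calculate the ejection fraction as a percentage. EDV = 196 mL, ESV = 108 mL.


SV = EDV - ESV = 196 - 108 = 88 mL
EF = SV/EDV * 100 = 88/196 * 100
EF = 44.9%


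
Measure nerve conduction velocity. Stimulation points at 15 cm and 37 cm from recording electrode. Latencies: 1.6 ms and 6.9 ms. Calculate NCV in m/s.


Distance = (37 - 15) / 100 = 0.22 m
dt = (6.9 - 1.6) / 1000 = 0.0053 s
NCV = dist / dt = 41.51 m/s


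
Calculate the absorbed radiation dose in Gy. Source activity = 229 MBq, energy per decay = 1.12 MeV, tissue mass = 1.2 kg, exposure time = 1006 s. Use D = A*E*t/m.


A = 229 MBq = 2.2900e+08 Bq
E = 1.12 MeV = 1.79424e-13 J
D = A*E*t/m = 2.2900e+08*1.79424e-13*1006/1.2
D = 0.03445 Gy


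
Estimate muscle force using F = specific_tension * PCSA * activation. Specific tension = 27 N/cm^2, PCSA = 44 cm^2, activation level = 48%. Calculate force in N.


F = sigma * PCSA * activation
F = 27 * 44 * 0.48
F = 570.2 N


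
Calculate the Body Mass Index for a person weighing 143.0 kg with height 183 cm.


BMI = weight / height^2
height = 183 cm = 1.83 m
BMI = 143.0 / 1.83^2
BMI = 42.7 kg/m^2


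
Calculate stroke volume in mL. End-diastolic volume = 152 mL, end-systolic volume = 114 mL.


SV = EDV - ESV
SV = 152 - 114
SV = 38 mL


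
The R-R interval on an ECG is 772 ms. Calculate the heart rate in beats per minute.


HR = 60 / RR_interval(s)
RR = 772 ms = 0.772 s
HR = 60 / 0.772 = 77.72 bpm


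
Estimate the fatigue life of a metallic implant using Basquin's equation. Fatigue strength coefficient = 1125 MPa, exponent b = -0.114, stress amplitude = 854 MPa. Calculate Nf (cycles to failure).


sigma_a = sigma_f' * (2Nf)^b
2Nf = (sigma_a/sigma_f')^(1/b)
2Nf = (854/1125)^(1/-0.114)
2Nf = 11.218973
Nf = 5.609


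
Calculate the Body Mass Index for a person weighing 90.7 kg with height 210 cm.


BMI = weight / height^2
height = 210 cm = 2.1 m
BMI = 90.7 / 2.1^2
BMI = 20.57 kg/m^2


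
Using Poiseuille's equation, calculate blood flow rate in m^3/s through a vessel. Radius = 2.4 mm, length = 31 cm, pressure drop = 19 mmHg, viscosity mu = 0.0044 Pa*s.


Q = pi*r^4*dP / (8*mu*L)
r = 0.0024 m, L = 0.31 m
dP = 19 mmHg = 2533.118 Pa
Q = 2.4196e-05 m^3/s


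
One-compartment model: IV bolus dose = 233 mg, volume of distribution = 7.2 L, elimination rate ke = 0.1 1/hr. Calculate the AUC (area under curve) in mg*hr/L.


C0 = Dose/Vd = 233/7.2 = 32.3611 mg/L
AUC = C0/ke = 32.3611/0.1
AUC = 323.6 mg*hr/L


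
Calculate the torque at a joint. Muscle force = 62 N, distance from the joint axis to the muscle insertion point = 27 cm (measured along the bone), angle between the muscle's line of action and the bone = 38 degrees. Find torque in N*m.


Torque = F * d * sin(theta)   (moment arm = d*sin(theta))
d = 27 cm = 0.27 m
Torque = 62 * 0.27 * sin(38)
Torque = 10.31 N*m


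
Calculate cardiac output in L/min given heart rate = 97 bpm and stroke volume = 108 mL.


CO = HR * SV
CO = 97 * 108 / 1000
CO = 10.48 L/min


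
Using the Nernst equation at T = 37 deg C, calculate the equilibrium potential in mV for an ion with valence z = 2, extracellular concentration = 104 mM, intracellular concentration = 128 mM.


E = (RT/(zF)) * ln(C_out/C_in)
T = 37 + 273.15 = 310.15 K
E = (8.314 * 310.15 / (2 * 96485)) * ln(104/128)
E = -2.775 mV


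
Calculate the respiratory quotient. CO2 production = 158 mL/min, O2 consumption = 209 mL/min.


RQ = VCO2 / VO2
RQ = 158 / 209
RQ = 0.756


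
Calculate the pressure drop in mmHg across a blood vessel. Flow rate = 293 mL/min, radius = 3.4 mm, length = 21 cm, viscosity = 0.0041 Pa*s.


dP = 8*mu*L*Q / (pi*r^4)
Q = 293 mL/min = 4.88333e-06 m^3/s
dP = 80.1205 Pa = 80.1205 / 133.322 mmHg = 0.601 mmHg


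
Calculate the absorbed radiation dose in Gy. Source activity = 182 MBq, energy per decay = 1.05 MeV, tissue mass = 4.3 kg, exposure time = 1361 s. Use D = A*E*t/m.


A = 182 MBq = 1.8200e+08 Bq
E = 1.05 MeV = 1.6821e-13 J
D = A*E*t/m = 1.8200e+08*1.6821e-13*1361/4.3
D = 0.00969 Gy


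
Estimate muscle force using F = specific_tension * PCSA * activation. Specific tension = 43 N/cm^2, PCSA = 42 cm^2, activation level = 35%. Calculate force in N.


F = sigma * PCSA * activation
F = 43 * 42 * 0.35
F = 632.1 N


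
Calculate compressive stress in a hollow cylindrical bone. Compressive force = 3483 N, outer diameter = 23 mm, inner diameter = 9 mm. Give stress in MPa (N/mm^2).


A = pi*(r_o^2 - r_i^2)
r_o = 11.5 mm, r_i = 4.5 mm
A = 351.858 mm^2
sigma = F/A = 3483 / 351.858
sigma = 9.899 MPa


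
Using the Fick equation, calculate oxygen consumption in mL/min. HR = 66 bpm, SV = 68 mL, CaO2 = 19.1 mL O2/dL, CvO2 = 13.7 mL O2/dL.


CO = HR*SV = 66*68/1000 = 4.488 L/min
a-v O2 diff = 19.1 - 13.7 = 5.4 mL/dL
VO2 = CO * (CaO2-CvO2) * 10 dL/L
VO2 = 4.488 * 5.4 * 10
VO2 = 242.4 mL/min


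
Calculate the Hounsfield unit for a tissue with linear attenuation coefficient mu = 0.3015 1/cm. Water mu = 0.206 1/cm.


HU = ((mu_tissue - mu_water) / mu_water) * 1000
HU = ((0.3015 - 0.206) / 0.206) * 1000
HU = 463.6


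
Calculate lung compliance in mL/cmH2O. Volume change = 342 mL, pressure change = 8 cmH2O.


C = dV / dP
C = 342 / 8
C = 42.75 mL/cmH2O


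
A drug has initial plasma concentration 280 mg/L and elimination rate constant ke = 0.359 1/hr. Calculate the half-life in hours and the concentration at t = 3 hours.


t_half = ln(2) / ke = 0.693147 / 0.359 = 1.931 hr
C(t) = C0 * exp(-ke*t) = 280 * exp(-0.359*3)
C(3) = 95.37 mg/L


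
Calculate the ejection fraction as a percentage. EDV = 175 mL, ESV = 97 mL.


SV = EDV - ESV = 175 - 97 = 78 mL
EF = SV/EDV * 100 = 78/175 * 100
EF = 44.57%


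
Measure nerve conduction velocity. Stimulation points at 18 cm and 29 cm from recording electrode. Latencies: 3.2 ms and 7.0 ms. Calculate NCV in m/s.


Distance = (29 - 18) / 100 = 0.11 m
dt = (7.0 - 3.2) / 1000 = 0.0038 s
NCV = dist / dt = 28.95 m/s


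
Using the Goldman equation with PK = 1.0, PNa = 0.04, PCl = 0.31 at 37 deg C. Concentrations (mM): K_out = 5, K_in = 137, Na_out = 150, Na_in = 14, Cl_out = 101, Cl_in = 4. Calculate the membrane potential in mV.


Vm = (RT/F)*ln((PK*Ko + PNa*Nao + PCl*Cli)/(PK*Ki + PNa*Nai + PCl*Clo))
Numer = 12.24, Denom = 168.87
Vm = -70.14 mV


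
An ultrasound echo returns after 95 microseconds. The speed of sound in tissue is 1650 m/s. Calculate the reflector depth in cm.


depth = c * t / 2
t = 95 us = 9.5000e-05 s
depth = 1650 * 9.5000e-05 / 2
depth = 0.078375 m = 7.8375 cm


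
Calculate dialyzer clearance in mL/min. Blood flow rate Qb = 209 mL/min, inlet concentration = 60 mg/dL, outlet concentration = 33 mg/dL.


K = Qb * (Cb_in - Cb_out) / Cb_in
K = 209 * (60 - 33) / 60
K = 94.05 mL/min


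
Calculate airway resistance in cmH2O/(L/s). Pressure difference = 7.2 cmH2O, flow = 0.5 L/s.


R = dP / flow
R = 7.2 / 0.5
R = 14.4 cmH2O/(L/s)


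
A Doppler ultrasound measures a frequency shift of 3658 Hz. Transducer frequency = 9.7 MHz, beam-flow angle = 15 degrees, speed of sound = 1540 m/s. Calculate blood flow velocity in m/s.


v = fd * c / (2 * f0 * cos(theta))
v = 3658 * 1540 / (2 * 9.7000e+06 * cos(15))
v = 0.3006 m/s


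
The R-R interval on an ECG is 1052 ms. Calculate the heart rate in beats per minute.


HR = 60 / RR_interval(s)
RR = 1052 ms = 1.052 s
HR = 60 / 1.052 = 57.03 bpm


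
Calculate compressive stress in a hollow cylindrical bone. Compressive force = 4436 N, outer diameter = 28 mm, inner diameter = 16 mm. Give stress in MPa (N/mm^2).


A = pi*(r_o^2 - r_i^2)
r_o = 14 mm, r_i = 8 mm
A = 414.69 mm^2
sigma = F/A = 4436 / 414.69
sigma = 10.7 MPa


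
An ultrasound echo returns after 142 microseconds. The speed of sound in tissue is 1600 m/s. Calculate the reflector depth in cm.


depth = c * t / 2
t = 142 us = 1.4200e-04 s
depth = 1600 * 1.4200e-04 / 2
depth = 0.1136 m = 11.36 cm


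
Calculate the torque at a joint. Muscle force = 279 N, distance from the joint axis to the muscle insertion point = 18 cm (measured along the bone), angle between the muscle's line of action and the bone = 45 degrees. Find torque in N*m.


Torque = F * d * sin(theta)   (moment arm = d*sin(theta))
d = 18 cm = 0.18 m
Torque = 279 * 0.18 * sin(45)
Torque = 35.51 N*m


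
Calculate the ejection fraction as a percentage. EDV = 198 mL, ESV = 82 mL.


SV = EDV - ESV = 198 - 82 = 116 mL
EF = SV/EDV * 100 = 116/198 * 100
EF = 58.59%


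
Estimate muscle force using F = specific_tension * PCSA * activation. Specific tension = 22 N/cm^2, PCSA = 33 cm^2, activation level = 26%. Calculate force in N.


F = sigma * PCSA * activation
F = 22 * 33 * 0.26
F = 188.8 N


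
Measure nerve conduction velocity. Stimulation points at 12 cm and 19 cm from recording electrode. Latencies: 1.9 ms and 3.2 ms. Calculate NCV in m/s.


Distance = (19 - 12) / 100 = 0.07 m
dt = (3.2 - 1.9) / 1000 = 0.0013 s
NCV = dist / dt = 53.85 m/s


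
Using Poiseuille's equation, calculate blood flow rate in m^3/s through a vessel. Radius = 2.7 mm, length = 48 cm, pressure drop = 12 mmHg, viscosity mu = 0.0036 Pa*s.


Q = pi*r^4*dP / (8*mu*L)
r = 0.0027 m, L = 0.48 m
dP = 12 mmHg = 1599.864 Pa
Q = 1.9322e-05 m^3/s


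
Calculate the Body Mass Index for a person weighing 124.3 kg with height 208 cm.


BMI = weight / height^2
height = 208 cm = 2.08 m
BMI = 124.3 / 2.08^2
BMI = 28.73 kg/m^2


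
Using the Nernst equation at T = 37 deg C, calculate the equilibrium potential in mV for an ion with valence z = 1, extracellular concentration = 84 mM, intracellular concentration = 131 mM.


E = (RT/(zF)) * ln(C_out/C_in)
T = 37 + 273.15 = 310.15 K
E = (8.314 * 310.15 / (1 * 96485)) * ln(84/131)
E = -11.88 mV


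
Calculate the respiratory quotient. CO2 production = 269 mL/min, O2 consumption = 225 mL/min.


RQ = VCO2 / VO2
RQ = 269 / 225
RQ = 1.196


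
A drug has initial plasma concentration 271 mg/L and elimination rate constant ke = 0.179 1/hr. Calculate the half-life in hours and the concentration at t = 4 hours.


t_half = ln(2) / ke = 0.693147 / 0.179 = 3.872 hr
C(t) = C0 * exp(-ke*t) = 271 * exp(-0.179*4)
C(4) = 132.4 mg/L


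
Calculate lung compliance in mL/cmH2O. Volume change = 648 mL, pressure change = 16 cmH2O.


C = dV / dP
C = 648 / 16
C = 40.5 mL/cmH2O


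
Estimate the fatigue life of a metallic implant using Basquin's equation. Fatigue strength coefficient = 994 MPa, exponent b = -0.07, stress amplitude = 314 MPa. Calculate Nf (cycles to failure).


sigma_a = sigma_f' * (2Nf)^b
2Nf = (sigma_a/sigma_f')^(1/b)
2Nf = (314/994)^(1/-0.07)
2Nf = 14105288
Nf = 7.0526e+06


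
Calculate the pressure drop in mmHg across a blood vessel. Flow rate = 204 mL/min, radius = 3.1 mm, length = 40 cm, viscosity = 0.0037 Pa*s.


dP = 8*mu*L*Q / (pi*r^4)
Q = 204 mL/min = 3.4e-06 m^3/s
dP = 138.75 Pa = 138.75 / 133.322 mmHg = 1.041 mmHg


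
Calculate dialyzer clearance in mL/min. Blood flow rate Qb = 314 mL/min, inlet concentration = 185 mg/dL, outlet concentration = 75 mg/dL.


K = Qb * (Cb_in - Cb_out) / Cb_in
K = 314 * (185 - 75) / 185
K = 186.7 mL/min


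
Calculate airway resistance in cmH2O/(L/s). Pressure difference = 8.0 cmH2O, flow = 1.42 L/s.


R = dP / flow
R = 8.0 / 1.42
R = 5.634 cmH2O/(L/s)


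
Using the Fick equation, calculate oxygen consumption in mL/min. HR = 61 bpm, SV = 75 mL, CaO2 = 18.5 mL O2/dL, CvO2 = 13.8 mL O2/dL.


CO = HR*SV = 61*75/1000 = 4.575 L/min
a-v O2 diff = 18.5 - 13.8 = 4.7 mL/dL
VO2 = CO * (CaO2-CvO2) * 10 dL/L
VO2 = 4.575 * 4.7 * 10
VO2 = 215 mL/min


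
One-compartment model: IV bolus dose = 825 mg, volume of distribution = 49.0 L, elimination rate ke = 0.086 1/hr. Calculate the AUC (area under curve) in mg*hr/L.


C0 = Dose/Vd = 825/49.0 = 16.8367 mg/L
AUC = C0/ke = 16.8367/0.086
AUC = 195.8 mg*hr/L


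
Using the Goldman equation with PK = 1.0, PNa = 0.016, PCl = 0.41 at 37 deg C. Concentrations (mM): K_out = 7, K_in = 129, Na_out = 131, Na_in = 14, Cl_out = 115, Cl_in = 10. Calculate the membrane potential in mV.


Vm = (RT/F)*ln((PK*Ko + PNa*Nao + PCl*Cli)/(PK*Ki + PNa*Nai + PCl*Clo))
Numer = 13.196, Denom = 176.374
Vm = -69.29 mV


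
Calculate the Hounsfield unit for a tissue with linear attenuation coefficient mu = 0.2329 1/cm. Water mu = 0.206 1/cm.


HU = ((mu_tissue - mu_water) / mu_water) * 1000
HU = ((0.2329 - 0.206) / 0.206) * 1000
HU = 130.6


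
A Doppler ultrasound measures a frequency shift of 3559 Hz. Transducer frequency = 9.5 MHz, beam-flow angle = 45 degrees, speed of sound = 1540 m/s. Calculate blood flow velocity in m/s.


v = fd * c / (2 * f0 * cos(theta))
v = 3559 * 1540 / (2 * 9.5000e+06 * cos(45))
v = 0.408 m/s


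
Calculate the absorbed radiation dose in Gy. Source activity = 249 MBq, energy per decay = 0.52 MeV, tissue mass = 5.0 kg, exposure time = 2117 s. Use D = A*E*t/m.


A = 249 MBq = 2.4900e+08 Bq
E = 0.52 MeV = 8.3304e-14 J
D = A*E*t/m = 2.4900e+08*8.3304e-14*2117/5.0
D = 0.008782 Gy


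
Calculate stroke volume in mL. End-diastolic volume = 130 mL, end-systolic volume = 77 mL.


SV = EDV - ESV
SV = 130 - 77
SV = 53 mL


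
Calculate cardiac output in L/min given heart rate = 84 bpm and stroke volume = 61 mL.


CO = HR * SV
CO = 84 * 61 / 1000
CO = 5.124 L/min


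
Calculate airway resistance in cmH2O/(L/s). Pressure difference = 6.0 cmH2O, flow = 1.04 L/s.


R = dP / flow
R = 6.0 / 1.04
R = 5.769 cmH2O/(L/s)


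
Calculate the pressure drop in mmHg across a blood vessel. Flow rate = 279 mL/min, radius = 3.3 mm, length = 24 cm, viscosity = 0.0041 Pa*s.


dP = 8*mu*L*Q / (pi*r^4)
Q = 279 mL/min = 4.65e-06 m^3/s
dP = 98.25 Pa = 98.25 / 133.322 mmHg = 0.7369 mmHg


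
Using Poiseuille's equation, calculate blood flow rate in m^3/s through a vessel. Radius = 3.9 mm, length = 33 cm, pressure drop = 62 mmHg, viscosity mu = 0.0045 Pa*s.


Q = pi*r^4*dP / (8*mu*L)
r = 0.0039 m, L = 0.33 m
dP = 62 mmHg = 8265.964 Pa
Q = 5.0569e-04 m^3/s


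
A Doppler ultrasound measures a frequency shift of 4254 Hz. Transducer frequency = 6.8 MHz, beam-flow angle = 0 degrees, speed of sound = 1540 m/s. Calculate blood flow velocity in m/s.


v = fd * c / (2 * f0 * cos(theta))
v = 4254 * 1540 / (2 * 6.8000e+06 * cos(0))
v = 0.4817 m/s


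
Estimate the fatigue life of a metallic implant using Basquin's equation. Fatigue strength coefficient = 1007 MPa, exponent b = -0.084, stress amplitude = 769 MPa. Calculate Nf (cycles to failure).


sigma_a = sigma_f' * (2Nf)^b
2Nf = (sigma_a/sigma_f')^(1/b)
2Nf = (769/1007)^(1/-0.084)
2Nf = 24.779064
Nf = 12.39


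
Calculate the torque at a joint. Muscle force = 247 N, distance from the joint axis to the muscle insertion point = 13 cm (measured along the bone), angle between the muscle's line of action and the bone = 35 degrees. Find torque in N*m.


Torque = F * d * sin(theta)   (moment arm = d*sin(theta))
d = 13 cm = 0.13 m
Torque = 247 * 0.13 * sin(35)
Torque = 18.42 N*m


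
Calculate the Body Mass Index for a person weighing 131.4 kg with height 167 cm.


BMI = weight / height^2
height = 167 cm = 1.67 m
BMI = 131.4 / 1.67^2
BMI = 47.12 kg/m^2


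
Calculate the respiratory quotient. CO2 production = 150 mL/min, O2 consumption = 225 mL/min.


RQ = VCO2 / VO2
RQ = 150 / 225
RQ = 0.6667


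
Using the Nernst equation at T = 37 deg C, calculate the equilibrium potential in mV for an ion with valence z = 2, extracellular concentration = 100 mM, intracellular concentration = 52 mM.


E = (RT/(zF)) * ln(C_out/C_in)
T = 37 + 273.15 = 310.15 K
E = (8.314 * 310.15 / (2 * 96485)) * ln(100/52)
E = 8.738 mV


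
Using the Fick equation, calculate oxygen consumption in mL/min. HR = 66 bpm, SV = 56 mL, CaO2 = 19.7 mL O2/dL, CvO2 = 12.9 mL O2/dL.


CO = HR*SV = 66*56/1000 = 3.696 L/min
a-v O2 diff = 19.7 - 12.9 = 6.8 mL/dL
VO2 = CO * (CaO2-CvO2) * 10 dL/L
VO2 = 3.696 * 6.8 * 10
VO2 = 251.3 mL/min


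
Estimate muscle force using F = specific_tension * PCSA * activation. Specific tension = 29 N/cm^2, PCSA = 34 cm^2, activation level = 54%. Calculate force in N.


F = sigma * PCSA * activation
F = 29 * 34 * 0.54
F = 532.4 N


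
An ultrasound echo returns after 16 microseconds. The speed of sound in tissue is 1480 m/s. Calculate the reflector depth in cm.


depth = c * t / 2
t = 16 us = 1.6000e-05 s
depth = 1480 * 1.6000e-05 / 2
depth = 0.01184 m = 1.184 cm


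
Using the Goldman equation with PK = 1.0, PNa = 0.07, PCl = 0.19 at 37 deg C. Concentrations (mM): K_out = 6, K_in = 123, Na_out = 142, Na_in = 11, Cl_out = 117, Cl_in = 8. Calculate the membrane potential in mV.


Vm = (RT/F)*ln((PK*Ko + PNa*Nao + PCl*Cli)/(PK*Ki + PNa*Nai + PCl*Clo))
Numer = 17.46, Denom = 146
Vm = -56.76 mV


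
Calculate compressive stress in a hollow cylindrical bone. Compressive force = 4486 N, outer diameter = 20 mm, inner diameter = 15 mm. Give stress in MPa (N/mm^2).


A = pi*(r_o^2 - r_i^2)
r_o = 10 mm, r_i = 7.5 mm
A = 137.445 mm^2
sigma = F/A = 4486 / 137.445
sigma = 32.64 MPa


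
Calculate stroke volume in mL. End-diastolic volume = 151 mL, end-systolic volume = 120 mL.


SV = EDV - ESV
SV = 151 - 120
SV = 31 mL


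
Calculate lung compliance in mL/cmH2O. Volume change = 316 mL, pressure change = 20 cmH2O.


C = dV / dP
C = 316 / 20
C = 15.8 mL/cmH2O


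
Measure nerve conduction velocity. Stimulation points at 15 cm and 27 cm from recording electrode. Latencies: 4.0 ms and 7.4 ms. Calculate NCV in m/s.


Distance = (27 - 15) / 100 = 0.12 m
dt = (7.4 - 4.0) / 1000 = 0.0034 s
NCV = dist / dt = 35.29 m/s


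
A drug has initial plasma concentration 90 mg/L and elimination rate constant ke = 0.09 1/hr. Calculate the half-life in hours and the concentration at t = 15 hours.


t_half = ln(2) / ke = 0.693147 / 0.09 = 7.702 hr
C(t) = C0 * exp(-ke*t) = 90 * exp(-0.09*15)
C(15) = 23.33 mg/L


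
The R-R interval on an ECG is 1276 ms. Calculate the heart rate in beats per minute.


HR = 60 / RR_interval(s)
RR = 1276 ms = 1.276 s
HR = 60 / 1.276 = 47.02 bpm


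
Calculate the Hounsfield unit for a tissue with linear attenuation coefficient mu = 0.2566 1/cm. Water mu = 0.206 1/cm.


HU = ((mu_tissue - mu_water) / mu_water) * 1000
HU = ((0.2566 - 0.206) / 0.206) * 1000
HU = 245.6


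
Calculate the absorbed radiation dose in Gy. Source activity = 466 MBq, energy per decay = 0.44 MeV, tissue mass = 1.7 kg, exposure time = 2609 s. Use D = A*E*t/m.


A = 466 MBq = 4.6600e+08 Bq
E = 0.44 MeV = 7.0488e-14 J
D = A*E*t/m = 4.6600e+08*7.0488e-14*2609/1.7
D = 0.05041 Gy


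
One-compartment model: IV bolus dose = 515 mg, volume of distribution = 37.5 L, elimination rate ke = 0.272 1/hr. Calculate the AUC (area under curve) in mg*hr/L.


C0 = Dose/Vd = 515/37.5 = 13.7333 mg/L
AUC = C0/ke = 13.7333/0.272
AUC = 50.49 mg*hr/L


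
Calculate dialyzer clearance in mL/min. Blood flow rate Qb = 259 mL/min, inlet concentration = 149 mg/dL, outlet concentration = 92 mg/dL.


K = Qb * (Cb_in - Cb_out) / Cb_in
K = 259 * (149 - 92) / 149
K = 99.08 mL/min


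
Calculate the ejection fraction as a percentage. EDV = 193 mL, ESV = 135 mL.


SV = EDV - ESV = 193 - 135 = 58 mL
EF = SV/EDV * 100 = 58/193 * 100
EF = 30.05%


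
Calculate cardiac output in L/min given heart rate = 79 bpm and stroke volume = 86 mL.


CO = HR * SV
CO = 79 * 86 / 1000
CO = 6.794 L/min


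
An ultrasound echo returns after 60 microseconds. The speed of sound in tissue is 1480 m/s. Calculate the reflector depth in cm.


depth = c * t / 2
t = 60 us = 6.0000e-05 s
depth = 1480 * 6.0000e-05 / 2
depth = 0.0444 m = 4.44 cm


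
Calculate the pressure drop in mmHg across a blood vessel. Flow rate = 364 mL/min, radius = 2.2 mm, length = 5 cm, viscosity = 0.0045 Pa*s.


dP = 8*mu*L*Q / (pi*r^4)
Q = 364 mL/min = 6.06667e-06 m^3/s
dP = 148.382 Pa = 148.382 / 133.322 mmHg = 1.113 mmHg


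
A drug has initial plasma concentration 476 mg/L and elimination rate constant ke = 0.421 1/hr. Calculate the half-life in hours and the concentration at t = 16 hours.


t_half = ln(2) / ke = 0.693147 / 0.421 = 1.646 hr
C(t) = C0 * exp(-ke*t) = 476 * exp(-0.421*16)
C(16) = 0.5652 mg/L


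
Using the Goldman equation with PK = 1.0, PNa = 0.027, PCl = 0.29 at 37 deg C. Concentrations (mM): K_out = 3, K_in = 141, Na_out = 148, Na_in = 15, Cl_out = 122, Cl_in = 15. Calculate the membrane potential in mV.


Vm = (RT/F)*ln((PK*Ko + PNa*Nao + PCl*Cli)/(PK*Ki + PNa*Nai + PCl*Clo))
Numer = 11.346, Denom = 176.785
Vm = -73.39 mV


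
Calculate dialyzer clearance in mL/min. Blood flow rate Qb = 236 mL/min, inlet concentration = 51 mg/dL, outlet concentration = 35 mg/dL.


K = Qb * (Cb_in - Cb_out) / Cb_in
K = 236 * (51 - 35) / 51
K = 74.04 mL/min


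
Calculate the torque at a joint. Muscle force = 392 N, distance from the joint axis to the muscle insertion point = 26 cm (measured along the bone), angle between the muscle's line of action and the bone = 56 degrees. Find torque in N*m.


Torque = F * d * sin(theta)   (moment arm = d*sin(theta))
d = 26 cm = 0.26 m
Torque = 392 * 0.26 * sin(56)
Torque = 84.5 N*m


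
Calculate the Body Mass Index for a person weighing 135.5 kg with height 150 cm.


BMI = weight / height^2
height = 150 cm = 1.5 m
BMI = 135.5 / 1.5^2
BMI = 60.22 kg/m^2


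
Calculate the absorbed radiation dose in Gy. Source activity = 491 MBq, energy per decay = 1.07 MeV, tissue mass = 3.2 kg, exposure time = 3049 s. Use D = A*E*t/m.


A = 491 MBq = 4.9100e+08 Bq
E = 1.07 MeV = 1.71414e-13 J
D = A*E*t/m = 4.9100e+08*1.71414e-13*3049/3.2
D = 0.08019 Gy


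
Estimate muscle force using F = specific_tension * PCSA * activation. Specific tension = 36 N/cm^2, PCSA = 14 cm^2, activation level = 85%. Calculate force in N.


F = sigma * PCSA * activation
F = 36 * 14 * 0.85
F = 428.4 N


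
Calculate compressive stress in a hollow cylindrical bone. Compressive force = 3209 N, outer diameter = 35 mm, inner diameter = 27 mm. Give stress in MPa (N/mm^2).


A = pi*(r_o^2 - r_i^2)
r_o = 17.5 mm, r_i = 13.5 mm
A = 389.557 mm^2
sigma = F/A = 3209 / 389.557
sigma = 8.238 MPa


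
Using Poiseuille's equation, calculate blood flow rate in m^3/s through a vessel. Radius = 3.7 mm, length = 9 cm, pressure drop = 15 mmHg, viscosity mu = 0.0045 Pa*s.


Q = pi*r^4*dP / (8*mu*L)
r = 0.0037 m, L = 0.09 m
dP = 15 mmHg = 1999.83 Pa
Q = 3.6342e-04 m^3/s


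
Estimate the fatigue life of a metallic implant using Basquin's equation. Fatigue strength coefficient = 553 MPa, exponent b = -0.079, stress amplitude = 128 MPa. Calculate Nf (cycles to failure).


sigma_a = sigma_f' * (2Nf)^b
2Nf = (sigma_a/sigma_f')^(1/b)
2Nf = (128/553)^(1/-0.079)
2Nf = 1.1078876e+08
Nf = 5.5394e+07


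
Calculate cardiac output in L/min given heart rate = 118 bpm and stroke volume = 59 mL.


CO = HR * SV
CO = 118 * 59 / 1000
CO = 6.962 L/min


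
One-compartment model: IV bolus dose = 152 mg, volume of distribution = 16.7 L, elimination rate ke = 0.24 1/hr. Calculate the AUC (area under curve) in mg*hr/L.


C0 = Dose/Vd = 152/16.7 = 9.1018 mg/L
AUC = C0/ke = 9.1018/0.24
AUC = 37.92 mg*hr/L


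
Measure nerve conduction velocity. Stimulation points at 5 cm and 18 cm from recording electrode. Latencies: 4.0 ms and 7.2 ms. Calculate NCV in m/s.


Distance = (18 - 5) / 100 = 0.13 m
dt = (7.2 - 4.0) / 1000 = 0.0032 s
NCV = dist / dt = 40.62 m/s


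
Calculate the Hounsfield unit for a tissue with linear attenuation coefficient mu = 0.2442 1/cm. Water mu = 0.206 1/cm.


HU = ((mu_tissue - mu_water) / mu_water) * 1000
HU = ((0.2442 - 0.206) / 0.206) * 1000
HU = 185.4


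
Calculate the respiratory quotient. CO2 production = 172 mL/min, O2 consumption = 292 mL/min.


RQ = VCO2 / VO2
RQ = 172 / 292
RQ = 0.589


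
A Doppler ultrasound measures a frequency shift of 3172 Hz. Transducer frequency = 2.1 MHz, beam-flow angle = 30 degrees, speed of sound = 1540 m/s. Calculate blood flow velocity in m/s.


v = fd * c / (2 * f0 * cos(theta))
v = 3172 * 1540 / (2 * 2.1000e+06 * cos(30))
v = 1.343 m/s


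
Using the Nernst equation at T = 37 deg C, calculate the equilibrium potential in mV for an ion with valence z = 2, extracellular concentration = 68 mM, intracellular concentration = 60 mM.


E = (RT/(zF)) * ln(C_out/C_in)
T = 37 + 273.15 = 310.15 K
E = (8.314 * 310.15 / (2 * 96485)) * ln(68/60)
E = 1.673 mV


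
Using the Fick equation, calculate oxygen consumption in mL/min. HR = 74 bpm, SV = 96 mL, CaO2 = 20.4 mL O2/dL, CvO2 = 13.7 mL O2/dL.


CO = HR*SV = 74*96/1000 = 7.104 L/min
a-v O2 diff = 20.4 - 13.7 = 6.7 mL/dL
VO2 = CO * (CaO2-CvO2) * 10 dL/L
VO2 = 7.104 * 6.7 * 10
VO2 = 476 mL/min


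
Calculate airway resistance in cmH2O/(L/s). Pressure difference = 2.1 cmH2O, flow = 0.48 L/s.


R = dP / flow
R = 2.1 / 0.48
R = 4.375 cmH2O/(L/s)


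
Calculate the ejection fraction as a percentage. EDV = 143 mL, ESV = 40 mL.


SV = EDV - ESV = 143 - 40 = 103 mL
EF = SV/EDV * 100 = 103/143 * 100
EF = 72.03%


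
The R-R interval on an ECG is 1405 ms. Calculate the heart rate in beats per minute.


HR = 60 / RR_interval(s)
RR = 1405 ms = 1.405 s
HR = 60 / 1.405 = 42.7 bpm


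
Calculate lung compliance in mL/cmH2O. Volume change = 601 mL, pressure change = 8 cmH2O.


C = dV / dP
C = 601 / 8
C = 75.12 mL/cmH2O


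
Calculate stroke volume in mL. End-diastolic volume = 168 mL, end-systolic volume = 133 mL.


SV = EDV - ESV
SV = 168 - 133
SV = 35 mL


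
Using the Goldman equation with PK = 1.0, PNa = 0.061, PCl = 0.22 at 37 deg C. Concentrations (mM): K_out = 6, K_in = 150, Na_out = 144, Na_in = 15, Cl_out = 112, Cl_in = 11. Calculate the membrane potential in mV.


Vm = (RT/F)*ln((PK*Ko + PNa*Nao + PCl*Cli)/(PK*Ki + PNa*Nai + PCl*Clo))
Numer = 17.204, Denom = 175.555
Vm = -62.08 mV


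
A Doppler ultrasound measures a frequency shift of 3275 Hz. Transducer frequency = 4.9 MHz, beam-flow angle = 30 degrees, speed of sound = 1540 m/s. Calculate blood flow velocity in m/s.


v = fd * c / (2 * f0 * cos(theta))
v = 3275 * 1540 / (2 * 4.9000e+06 * cos(30))
v = 0.5943 m/s


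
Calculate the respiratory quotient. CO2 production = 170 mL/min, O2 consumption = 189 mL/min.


RQ = VCO2 / VO2
RQ = 170 / 189
RQ = 0.8995


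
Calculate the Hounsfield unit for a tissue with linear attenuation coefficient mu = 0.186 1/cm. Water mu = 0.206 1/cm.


HU = ((mu_tissue - mu_water) / mu_water) * 1000
HU = ((0.186 - 0.206) / 0.206) * 1000
HU = -97.09


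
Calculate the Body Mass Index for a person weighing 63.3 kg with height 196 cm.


BMI = weight / height^2
height = 196 cm = 1.96 m
BMI = 63.3 / 1.96^2
BMI = 16.48 kg/m^2


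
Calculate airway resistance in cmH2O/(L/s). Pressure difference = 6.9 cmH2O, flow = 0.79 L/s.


R = dP / flow
R = 6.9 / 0.79
R = 8.734 cmH2O/(L/s)


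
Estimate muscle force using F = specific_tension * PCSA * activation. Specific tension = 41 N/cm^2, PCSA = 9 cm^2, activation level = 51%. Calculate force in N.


F = sigma * PCSA * activation
F = 41 * 9 * 0.51
F = 188.2 N


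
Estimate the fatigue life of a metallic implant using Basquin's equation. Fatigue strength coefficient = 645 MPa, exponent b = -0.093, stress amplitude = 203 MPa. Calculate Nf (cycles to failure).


sigma_a = sigma_f' * (2Nf)^b
2Nf = (sigma_a/sigma_f')^(1/b)
2Nf = (203/645)^(1/-0.093)
2Nf = 250342.25
Nf = 1.252e+05


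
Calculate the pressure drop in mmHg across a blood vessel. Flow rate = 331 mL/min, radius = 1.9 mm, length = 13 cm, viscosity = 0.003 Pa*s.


dP = 8*mu*L*Q / (pi*r^4)
Q = 331 mL/min = 5.51667e-06 m^3/s
dP = 420.404 Pa = 420.404 / 133.322 mmHg = 3.153 mmHg


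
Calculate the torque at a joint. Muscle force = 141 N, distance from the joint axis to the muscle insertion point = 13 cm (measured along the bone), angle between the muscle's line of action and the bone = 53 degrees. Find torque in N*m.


Torque = F * d * sin(theta)   (moment arm = d*sin(theta))
d = 13 cm = 0.13 m
Torque = 141 * 0.13 * sin(53)
Torque = 14.64 N*m


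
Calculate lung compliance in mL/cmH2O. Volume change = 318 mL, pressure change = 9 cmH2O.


C = dV / dP
C = 318 / 9
C = 35.33 mL/cmH2O


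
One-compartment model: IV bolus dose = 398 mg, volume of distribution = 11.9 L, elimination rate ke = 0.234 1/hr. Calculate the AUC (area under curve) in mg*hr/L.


C0 = Dose/Vd = 398/11.9 = 33.4454 mg/L
AUC = C0/ke = 33.4454/0.234
AUC = 142.9 mg*hr/L


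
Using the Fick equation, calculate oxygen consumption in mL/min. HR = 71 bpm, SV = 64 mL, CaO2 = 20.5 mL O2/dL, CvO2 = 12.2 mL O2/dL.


CO = HR*SV = 71*64/1000 = 4.544 L/min
a-v O2 diff = 20.5 - 12.2 = 8.3 mL/dL
VO2 = CO * (CaO2-CvO2) * 10 dL/L
VO2 = 4.544 * 8.3 * 10
VO2 = 377.2 mL/min


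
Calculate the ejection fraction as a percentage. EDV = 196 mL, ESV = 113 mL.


SV = EDV - ESV = 196 - 113 = 83 mL
EF = SV/EDV * 100 = 83/196 * 100
EF = 42.35%


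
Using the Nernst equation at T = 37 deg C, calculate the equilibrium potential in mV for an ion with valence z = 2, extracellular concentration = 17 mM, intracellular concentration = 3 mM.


E = (RT/(zF)) * ln(C_out/C_in)
T = 37 + 273.15 = 310.15 K
E = (8.314 * 310.15 / (2 * 96485)) * ln(17/3)
E = 23.18 mV


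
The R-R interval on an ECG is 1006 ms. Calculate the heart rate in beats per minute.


HR = 60 / RR_interval(s)
RR = 1006 ms = 1.006 s
HR = 60 / 1.006 = 59.64 bpm


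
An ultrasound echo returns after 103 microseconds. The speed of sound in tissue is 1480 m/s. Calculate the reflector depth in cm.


depth = c * t / 2
t = 103 us = 1.0300e-04 s
depth = 1480 * 1.0300e-04 / 2
depth = 0.07622 m = 7.622 cm


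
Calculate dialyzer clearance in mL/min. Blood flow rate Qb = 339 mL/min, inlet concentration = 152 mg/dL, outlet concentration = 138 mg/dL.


K = Qb * (Cb_in - Cb_out) / Cb_in
K = 339 * (152 - 138) / 152
K = 31.22 mL/min


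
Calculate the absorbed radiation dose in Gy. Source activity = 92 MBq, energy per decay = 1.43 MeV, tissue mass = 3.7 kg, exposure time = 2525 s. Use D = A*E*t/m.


A = 92 MBq = 9.2000e+07 Bq
E = 1.43 MeV = 2.29086e-13 J
D = A*E*t/m = 9.2000e+07*2.29086e-13*2525/3.7
D = 0.01438 Gy


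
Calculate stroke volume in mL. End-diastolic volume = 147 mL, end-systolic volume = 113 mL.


SV = EDV - ESV
SV = 147 - 113
SV = 34 mL


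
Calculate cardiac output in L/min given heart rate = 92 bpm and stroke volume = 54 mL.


CO = HR * SV
CO = 92 * 54 / 1000
CO = 4.968 L/min


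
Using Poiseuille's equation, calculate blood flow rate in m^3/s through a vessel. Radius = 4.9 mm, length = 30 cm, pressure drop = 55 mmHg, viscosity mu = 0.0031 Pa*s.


Q = pi*r^4*dP / (8*mu*L)
r = 0.0049 m, L = 0.3 m
dP = 55 mmHg = 7332.71 Pa
Q = 0.001785 m^3/s


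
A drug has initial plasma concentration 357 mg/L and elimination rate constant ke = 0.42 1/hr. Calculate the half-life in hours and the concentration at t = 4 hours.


t_half = ln(2) / ke = 0.693147 / 0.42 = 1.65 hr
C(t) = C0 * exp(-ke*t) = 357 * exp(-0.42*4)
C(4) = 66.54 mg/L


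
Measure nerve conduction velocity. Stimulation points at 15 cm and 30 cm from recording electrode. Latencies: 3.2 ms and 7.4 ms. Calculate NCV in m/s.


Distance = (30 - 15) / 100 = 0.15 m
dt = (7.4 - 3.2) / 1000 = 0.0042 s
NCV = dist / dt = 35.71 m/s


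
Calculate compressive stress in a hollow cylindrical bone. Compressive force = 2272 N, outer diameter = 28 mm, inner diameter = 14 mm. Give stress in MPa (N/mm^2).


A = pi*(r_o^2 - r_i^2)
r_o = 14 mm, r_i = 7 mm
A = 461.814 mm^2
sigma = F/A = 2272 / 461.814
sigma = 4.92 MPa


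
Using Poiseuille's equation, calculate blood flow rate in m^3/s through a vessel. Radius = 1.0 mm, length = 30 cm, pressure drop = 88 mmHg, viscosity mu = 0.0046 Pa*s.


Q = pi*r^4*dP / (8*mu*L)
r = 0.001 m, L = 0.3 m
dP = 88 mmHg = 11732.336 Pa
Q = 3.3386e-06 m^3/s


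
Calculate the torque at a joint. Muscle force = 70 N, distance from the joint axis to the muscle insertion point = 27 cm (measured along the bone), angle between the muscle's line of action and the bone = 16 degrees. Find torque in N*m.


Torque = F * d * sin(theta)   (moment arm = d*sin(theta))
d = 27 cm = 0.27 m
Torque = 70 * 0.27 * sin(16)
Torque = 5.21 N*m


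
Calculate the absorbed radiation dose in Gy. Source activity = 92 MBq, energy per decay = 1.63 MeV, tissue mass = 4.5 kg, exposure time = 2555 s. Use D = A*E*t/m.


A = 92 MBq = 9.2000e+07 Bq
E = 1.63 MeV = 2.61126e-13 J
D = A*E*t/m = 9.2000e+07*2.61126e-13*2555/4.5
D = 0.01364 Gy


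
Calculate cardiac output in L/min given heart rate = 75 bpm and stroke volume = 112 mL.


CO = HR * SV
CO = 75 * 112 / 1000
CO = 8.4 L/min


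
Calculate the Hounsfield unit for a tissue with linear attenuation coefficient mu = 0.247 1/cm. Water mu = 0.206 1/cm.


HU = ((mu_tissue - mu_water) / mu_water) * 1000
HU = ((0.247 - 0.206) / 0.206) * 1000
HU = 199


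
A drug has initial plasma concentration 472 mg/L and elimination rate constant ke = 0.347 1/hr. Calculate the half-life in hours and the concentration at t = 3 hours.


t_half = ln(2) / ke = 0.693147 / 0.347 = 1.998 hr
C(t) = C0 * exp(-ke*t) = 472 * exp(-0.347*3)
C(3) = 166.7 mg/L


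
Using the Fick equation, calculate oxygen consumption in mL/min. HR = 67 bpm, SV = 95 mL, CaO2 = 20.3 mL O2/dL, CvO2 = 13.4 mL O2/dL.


CO = HR*SV = 67*95/1000 = 6.365 L/min
a-v O2 diff = 20.3 - 13.4 = 6.9 mL/dL
VO2 = CO * (CaO2-CvO2) * 10 dL/L
VO2 = 6.365 * 6.9 * 10
VO2 = 439.2 mL/min


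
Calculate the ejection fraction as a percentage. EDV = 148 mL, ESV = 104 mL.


SV = EDV - ESV = 148 - 104 = 44 mL
EF = SV/EDV * 100 = 44/148 * 100
EF = 29.73%


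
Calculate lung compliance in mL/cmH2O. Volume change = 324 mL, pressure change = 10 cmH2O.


C = dV / dP
C = 324 / 10
C = 32.4 mL/cmH2O


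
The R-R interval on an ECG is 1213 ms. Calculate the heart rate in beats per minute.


HR = 60 / RR_interval(s)
RR = 1213 ms = 1.213 s
HR = 60 / 1.213 = 49.46 bpm


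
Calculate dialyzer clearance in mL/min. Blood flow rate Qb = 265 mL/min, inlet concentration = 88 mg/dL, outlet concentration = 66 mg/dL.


K = Qb * (Cb_in - Cb_out) / Cb_in
K = 265 * (88 - 66) / 88
K = 66.25 mL/min


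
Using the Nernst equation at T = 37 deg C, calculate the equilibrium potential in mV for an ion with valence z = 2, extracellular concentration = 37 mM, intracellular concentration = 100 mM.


E = (RT/(zF)) * ln(C_out/C_in)
T = 37 + 273.15 = 310.15 K
E = (8.314 * 310.15 / (2 * 96485)) * ln(37/100)
E = -13.29 mV


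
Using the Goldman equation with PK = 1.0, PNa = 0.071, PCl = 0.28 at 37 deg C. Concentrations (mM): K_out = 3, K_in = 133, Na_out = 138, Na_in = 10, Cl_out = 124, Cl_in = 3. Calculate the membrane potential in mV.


Vm = (RT/F)*ln((PK*Ko + PNa*Nao + PCl*Cli)/(PK*Ki + PNa*Nai + PCl*Clo))
Numer = 13.638, Denom = 168.43
Vm = -67.18 mV


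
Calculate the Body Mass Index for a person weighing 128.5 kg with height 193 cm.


BMI = weight / height^2
height = 193 cm = 1.93 m
BMI = 128.5 / 1.93^2
BMI = 34.5 kg/m^2


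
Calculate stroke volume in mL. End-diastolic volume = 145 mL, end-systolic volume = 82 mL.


SV = EDV - ESV
SV = 145 - 82
SV = 63 mL


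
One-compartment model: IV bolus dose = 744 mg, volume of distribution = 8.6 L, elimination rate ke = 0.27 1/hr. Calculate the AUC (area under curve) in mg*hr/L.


C0 = Dose/Vd = 744/8.6 = 86.5116 mg/L
AUC = C0/ke = 86.5116/0.27
AUC = 320.4 mg*hr/L


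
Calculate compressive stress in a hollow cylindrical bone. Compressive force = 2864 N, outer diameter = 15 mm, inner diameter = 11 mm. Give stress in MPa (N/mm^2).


A = pi*(r_o^2 - r_i^2)
r_o = 7.5 mm, r_i = 5.5 mm
A = 81.6814 mm^2
sigma = F/A = 2864 / 81.6814
sigma = 35.06 MPa


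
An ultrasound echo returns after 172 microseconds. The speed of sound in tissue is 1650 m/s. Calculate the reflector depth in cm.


depth = c * t / 2
t = 172 us = 1.7200e-04 s
depth = 1650 * 1.7200e-04 / 2
depth = 0.1419 m = 14.19 cm


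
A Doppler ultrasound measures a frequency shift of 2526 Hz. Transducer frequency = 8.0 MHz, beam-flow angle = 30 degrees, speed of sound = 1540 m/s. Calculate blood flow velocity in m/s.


v = fd * c / (2 * f0 * cos(theta))
v = 2526 * 1540 / (2 * 8.0000e+06 * cos(30))
v = 0.2807 m/s


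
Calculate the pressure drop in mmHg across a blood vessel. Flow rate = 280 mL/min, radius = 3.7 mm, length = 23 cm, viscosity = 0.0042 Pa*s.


dP = 8*mu*L*Q / (pi*r^4)
Q = 280 mL/min = 4.66667e-06 m^3/s
dP = 61.2516 Pa = 61.2516 / 133.322 mmHg = 0.4594 mmHg


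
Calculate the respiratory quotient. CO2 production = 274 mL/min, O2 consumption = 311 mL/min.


RQ = VCO2 / VO2
RQ = 274 / 311
RQ = 0.881


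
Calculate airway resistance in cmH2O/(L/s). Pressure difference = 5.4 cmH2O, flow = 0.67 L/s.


R = dP / flow
R = 5.4 / 0.67
R = 8.06 cmH2O/(L/s)


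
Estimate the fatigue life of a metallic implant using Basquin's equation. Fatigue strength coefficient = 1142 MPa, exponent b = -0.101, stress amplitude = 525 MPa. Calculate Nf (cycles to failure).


sigma_a = sigma_f' * (2Nf)^b
2Nf = (sigma_a/sigma_f')^(1/b)
2Nf = (525/1142)^(1/-0.101)
2Nf = 2196.0969
Nf = 1098


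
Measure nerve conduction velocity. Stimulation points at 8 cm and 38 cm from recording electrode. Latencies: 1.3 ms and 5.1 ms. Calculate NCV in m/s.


Distance = (38 - 8) / 100 = 0.3 m
dt = (5.1 - 1.3) / 1000 = 0.0038 s
NCV = dist / dt = 78.95 m/s


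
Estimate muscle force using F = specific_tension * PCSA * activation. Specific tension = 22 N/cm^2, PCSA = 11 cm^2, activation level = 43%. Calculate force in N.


F = sigma * PCSA * activation
F = 22 * 11 * 0.43
F = 104.1 N


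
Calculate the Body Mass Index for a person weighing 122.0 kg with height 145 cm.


BMI = weight / height^2
height = 145 cm = 1.45 m
BMI = 122.0 / 1.45^2
BMI = 58.03 kg/m^2


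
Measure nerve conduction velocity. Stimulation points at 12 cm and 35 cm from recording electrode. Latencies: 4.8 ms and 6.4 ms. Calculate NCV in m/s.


Distance = (35 - 12) / 100 = 0.23 m
dt = (6.4 - 4.8) / 1000 = 0.0016 s
NCV = dist / dt = 143.7 m/s


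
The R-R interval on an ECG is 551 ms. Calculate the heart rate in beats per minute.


HR = 60 / RR_interval(s)
RR = 551 ms = 0.551 s
HR = 60 / 0.551 = 108.9 bpm
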